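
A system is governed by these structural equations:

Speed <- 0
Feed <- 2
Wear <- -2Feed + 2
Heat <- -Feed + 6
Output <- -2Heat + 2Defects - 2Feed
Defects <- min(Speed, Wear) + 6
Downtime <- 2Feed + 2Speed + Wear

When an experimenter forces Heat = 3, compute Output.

The intervention breaks the incoming arrows to Heat: Heat <- -Feed + 6 no longer applies, and Heat = 3.
Wear = -2Feed + 2  [with Feed=2]  = -2
Defects = min(Speed, Wear) + 6  [with Speed=0, Wear=-2]  = 4
Output = -2Heat + 2Defects - 2Feed  [with Heat=3, Defects=4, Feed=2]  = -2

-2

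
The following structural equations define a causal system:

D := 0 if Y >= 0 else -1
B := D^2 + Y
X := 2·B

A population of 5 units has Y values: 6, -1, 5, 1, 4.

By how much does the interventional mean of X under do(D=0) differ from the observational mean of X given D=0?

Every unit gets D=0 under the intervention. X values become 12, -2, 10, 2, 8; E[X|do(D=0)] = 6.
E[X|D=0] averages over only the 4 units with D=0 (Y = 6, 5, 1, 4): X = 12, 10, 2, 8, mean 8.
Difference = 6 − 8 = -2.

-2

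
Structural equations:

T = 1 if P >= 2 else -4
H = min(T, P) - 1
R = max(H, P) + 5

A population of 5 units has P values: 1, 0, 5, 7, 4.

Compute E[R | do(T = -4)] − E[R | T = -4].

2.9

do(T=-4) breaks T's dependence on P. With T=-4 fixed, R across the units is 6, 5, 10, 12, 9, mean 8.4.
Observing T=-4 restricts to units where T's equation naturally yields -4: P ∈ {1, 0}. In that subpopulation R = 6, 5, mean 5.5.
Difference = 8.4 − 5.5 = 2.9.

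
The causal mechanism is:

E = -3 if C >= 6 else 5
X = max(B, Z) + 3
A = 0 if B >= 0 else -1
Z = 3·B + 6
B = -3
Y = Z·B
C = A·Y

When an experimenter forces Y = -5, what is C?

The intervention breaks the incoming arrows to Y: Y = Z·B no longer applies, and Y = -5.
A = 0 if B >= 0 else -1  [with B=-3]  = -1
C = A·Y  [with A=-1, Y=-5]  = 5

5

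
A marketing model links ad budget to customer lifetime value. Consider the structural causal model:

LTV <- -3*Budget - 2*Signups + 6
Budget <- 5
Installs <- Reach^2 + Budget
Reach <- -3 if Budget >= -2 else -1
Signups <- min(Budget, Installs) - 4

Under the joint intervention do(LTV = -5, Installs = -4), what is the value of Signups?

-8

Under do(LTV = -5, Installs = -4), each intervened variable's structural equation is replaced by its fixed value.
Signups = min(Budget, Installs) - 4  [with Budget=5, Installs=-4]  = -8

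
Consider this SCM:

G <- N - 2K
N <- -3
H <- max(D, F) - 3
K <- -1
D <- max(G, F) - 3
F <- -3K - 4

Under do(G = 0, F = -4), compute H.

-6

The joint intervention fixes G = 0, F = -4, removing each variable's own equation.
D = max(G, F) - 3  [with G=0, F=-4]  = -3
H = max(D, F) - 3  [with D=-3, F=-4]  = -6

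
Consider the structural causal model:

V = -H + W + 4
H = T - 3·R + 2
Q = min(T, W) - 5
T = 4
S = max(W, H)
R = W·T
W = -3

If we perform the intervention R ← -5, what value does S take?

do(R=-5) replaces the equation R = W·T with the constant R = -5.
H = T - 3·R + 2  [with T=4, R=-5]  = 21
S = max(W, H)  [with W=-3, H=21]  = 21

21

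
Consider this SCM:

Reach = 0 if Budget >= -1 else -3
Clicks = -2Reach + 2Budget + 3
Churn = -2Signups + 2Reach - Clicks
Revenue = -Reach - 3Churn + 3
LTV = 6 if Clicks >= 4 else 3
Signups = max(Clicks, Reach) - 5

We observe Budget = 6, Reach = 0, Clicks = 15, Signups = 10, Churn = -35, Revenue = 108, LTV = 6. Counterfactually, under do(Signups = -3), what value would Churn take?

-9

Intervening sets Signups = -3 and removes its equation (Signups = max(Clicks, Reach) - 5).
Reach = 0 if Budget >= -1 else -3  [with Budget=6]  = 0
Clicks = -2Reach + 2Budget + 3  [with Reach=0, Budget=6]  = 15
Churn = -2Signups + 2Reach - Clicks  [with Signups=-3, Reach=0, Clicks=15]  = -9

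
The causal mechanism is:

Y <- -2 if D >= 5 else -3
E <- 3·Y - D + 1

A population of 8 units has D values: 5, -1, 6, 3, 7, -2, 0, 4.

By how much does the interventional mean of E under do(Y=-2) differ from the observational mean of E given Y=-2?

The intervention sets Y=-2 in all 8 units regardless of D. Recomputing E per unit gives -10, -4, -11, -8, -12, -3, -5, -9; average -7.75.
Conditioning on Y=-2 selects the 3 unit(s) with D ∈ {5, 6, 7}. Their E values: -10, -11, -12. Mean = -11.
Difference = -7.75 − (-11) = 3.25.

3.25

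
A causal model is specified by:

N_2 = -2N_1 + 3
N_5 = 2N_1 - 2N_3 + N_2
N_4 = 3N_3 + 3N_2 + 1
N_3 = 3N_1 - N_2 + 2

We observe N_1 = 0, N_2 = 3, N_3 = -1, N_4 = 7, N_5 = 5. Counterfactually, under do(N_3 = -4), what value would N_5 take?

do(N_3=-4) replaces the equation N_3 = 3N_1 - N_2 + 2 with the constant N_3 = -4.
N_2 = -2N_1 + 3  [with N_1=0]  = 3
N_5 = 2N_1 - 2N_3 + N_2  [with N_1=0, N_3=-4, N_2=3]  = 11

11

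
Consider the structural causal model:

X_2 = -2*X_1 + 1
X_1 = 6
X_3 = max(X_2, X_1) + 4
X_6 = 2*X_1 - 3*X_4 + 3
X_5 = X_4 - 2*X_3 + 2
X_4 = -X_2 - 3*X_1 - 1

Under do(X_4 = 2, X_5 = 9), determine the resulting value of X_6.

9

The joint intervention fixes X_4 = 2, X_5 = 9, removing each variable's own equation.
X_6 = 2*X_1 - 3*X_4 + 3  [with X_1=6, X_4=2]  = 9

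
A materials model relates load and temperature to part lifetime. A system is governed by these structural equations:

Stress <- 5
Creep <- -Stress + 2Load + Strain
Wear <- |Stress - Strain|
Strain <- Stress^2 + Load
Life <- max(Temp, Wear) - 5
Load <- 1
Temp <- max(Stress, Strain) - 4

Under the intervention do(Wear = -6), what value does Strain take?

26

do(Wear=-6) replaces the equation Wear <- |Stress - Strain| with the constant Wear = -6.
Strain is not downstream of the intervention, so its value is determined by the original equations.
Strain = Stress^2 + Load  [with Stress=5, Load=1]  = 26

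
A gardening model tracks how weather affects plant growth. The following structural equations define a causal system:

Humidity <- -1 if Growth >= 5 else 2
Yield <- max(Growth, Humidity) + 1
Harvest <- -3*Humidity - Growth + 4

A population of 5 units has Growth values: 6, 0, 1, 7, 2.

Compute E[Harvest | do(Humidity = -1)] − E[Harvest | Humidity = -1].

3.3

do(Humidity=-1) breaks Humidity's dependence on Growth. With Humidity=-1 fixed, Harvest across the units is 1, 7, 6, 0, 5, mean 3.8.
Conditioning on Humidity=-1 selects the 2 unit(s) with Growth ∈ {6, 7}. Their Harvest values: 1, 0. Mean = 0.5.
Difference = 3.8 − 0.5 = 3.3.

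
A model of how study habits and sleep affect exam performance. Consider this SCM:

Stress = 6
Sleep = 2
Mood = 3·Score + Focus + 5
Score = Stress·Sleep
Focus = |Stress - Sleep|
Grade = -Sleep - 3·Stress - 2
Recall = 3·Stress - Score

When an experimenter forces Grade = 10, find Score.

Under do(Grade=10), the mechanism Grade = -Sleep - 3·Stress - 2 is discarded; Grade is fixed at 10.
Since Score is not a descendant of the intervened variable, it is unaffected.
Score = Stress·Sleep  [with Stress=6, Sleep=2]  = 12

12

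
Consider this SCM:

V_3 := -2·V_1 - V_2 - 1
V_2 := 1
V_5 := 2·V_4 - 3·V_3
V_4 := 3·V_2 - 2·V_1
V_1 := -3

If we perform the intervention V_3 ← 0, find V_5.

do(V_3=0) replaces the equation V_3 := -2·V_1 - V_2 - 1 with the constant V_3 = 0.
V_4 = 3·V_2 - 2·V_1  [with V_2=1, V_1=-3]  = 9
V_5 = 2·V_4 - 3·V_3  [with V_4=9, V_3=0]  = 18

18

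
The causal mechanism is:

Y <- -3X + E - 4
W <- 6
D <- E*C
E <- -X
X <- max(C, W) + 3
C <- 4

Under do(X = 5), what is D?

do(X=5) replaces the equation X <- max(C, W) + 3 with the constant X = 5.
E = -X  [with X=5]  = -5
D = E*C  [with E=-5, C=4]  = -20

-20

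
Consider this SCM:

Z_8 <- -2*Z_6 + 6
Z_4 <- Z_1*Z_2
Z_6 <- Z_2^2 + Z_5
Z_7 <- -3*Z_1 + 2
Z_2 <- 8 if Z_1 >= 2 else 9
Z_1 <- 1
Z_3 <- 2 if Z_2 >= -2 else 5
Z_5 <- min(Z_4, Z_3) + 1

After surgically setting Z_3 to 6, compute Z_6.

The intervention breaks the incoming arrows to Z_3: Z_3 <- 2 if Z_2 >= -2 else 5 no longer applies, and Z_3 = 6.
Z_2 = 8 if Z_1 >= 2 else 9  [with Z_1=1]  = 9
Z_4 = Z_1*Z_2  [with Z_1=1, Z_2=9]  = 9
Z_5 = min(Z_4, Z_3) + 1  [with Z_4=9, Z_3=6]  = 7
Z_6 = Z_2^2 + Z_5  [with Z_2=9, Z_5=7]  = 88

88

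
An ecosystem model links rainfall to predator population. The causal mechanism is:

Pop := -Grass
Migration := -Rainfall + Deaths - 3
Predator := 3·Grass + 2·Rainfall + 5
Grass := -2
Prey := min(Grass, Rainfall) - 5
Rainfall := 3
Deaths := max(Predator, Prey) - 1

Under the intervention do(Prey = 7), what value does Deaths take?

do(Prey=7) replaces the equation Prey := min(Grass, Rainfall) - 5 with the constant Prey = 7.
Predator = 3·Grass + 2·Rainfall + 5  [with Grass=-2, Rainfall=3]  = 5
Deaths = max(Predator, Prey) - 1  [with Predator=5, Prey=7]  = 6

6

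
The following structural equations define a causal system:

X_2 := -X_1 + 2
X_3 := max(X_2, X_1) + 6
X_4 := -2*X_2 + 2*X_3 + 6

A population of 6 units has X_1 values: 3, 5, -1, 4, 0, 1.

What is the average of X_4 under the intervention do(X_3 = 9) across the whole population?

24

Under do(X_3=9), X_3's equation is replaced by X_3=9 for every unit. Per-unit X_4: 26, 30, 18, 28, 20, 22. Mean = 24.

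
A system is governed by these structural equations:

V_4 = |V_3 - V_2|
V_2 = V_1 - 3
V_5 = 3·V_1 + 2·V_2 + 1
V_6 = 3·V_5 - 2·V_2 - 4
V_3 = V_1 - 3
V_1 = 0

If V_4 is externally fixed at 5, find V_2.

-3

The intervention breaks the incoming arrows to V_4: V_4 = |V_3 - V_2| no longer applies, and V_4 = 5.
Since V_2 is not a descendant of the intervened variable, it is unaffected.
V_2 = V_1 - 3  [with V_1=0]  = -3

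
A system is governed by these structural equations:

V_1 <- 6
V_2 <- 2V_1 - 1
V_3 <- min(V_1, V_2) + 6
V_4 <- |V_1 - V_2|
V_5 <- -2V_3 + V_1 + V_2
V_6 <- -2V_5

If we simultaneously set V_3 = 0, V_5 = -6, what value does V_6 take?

Setting V_3 = 0, V_5 = -6 by intervention discards those variables' equations.
V_6 = -2V_5  [with V_5=-6]  = 12

12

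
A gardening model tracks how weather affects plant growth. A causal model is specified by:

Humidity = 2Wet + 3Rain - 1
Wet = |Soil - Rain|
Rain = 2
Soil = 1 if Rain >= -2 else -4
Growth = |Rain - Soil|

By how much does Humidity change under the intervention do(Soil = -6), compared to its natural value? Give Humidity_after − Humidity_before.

14

do(Soil=-6) replaces the equation Soil = 1 if Rain >= -2 else -4 with the constant Soil = -6.
Wet = |Soil - Rain|  [with Soil=-6, Rain=2]  = 8
Humidity = 2Wet + 3Rain - 1  [with Wet=8, Rain=2]  = 21
Without intervention: Soil = 1 if Rain >= -2 else -4  [with Rain=2]  = 1; Wet = |Soil - Rain|  [with Soil=1, Rain=2]  = 1; Humidity = 2Wet + 3Rain - 1  [with Wet=1, Rain=2]  = 7.
Change = 21 − 7 = 14.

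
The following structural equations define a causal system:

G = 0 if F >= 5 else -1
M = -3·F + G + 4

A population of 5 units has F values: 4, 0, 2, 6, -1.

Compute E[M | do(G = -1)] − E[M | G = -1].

-2.85

Under do(G=-1), G's equation is replaced by G=-1 for every unit. Per-unit M: -9, 3, -3, -15, 6. Mean = -3.6.
E[M|G=-1] averages over only the 4 units with G=-1 (F = 4, 0, 2, -1): M = -9, 3, -3, 6, mean -0.75.
Difference = -3.6 − (-0.75) = -2.85.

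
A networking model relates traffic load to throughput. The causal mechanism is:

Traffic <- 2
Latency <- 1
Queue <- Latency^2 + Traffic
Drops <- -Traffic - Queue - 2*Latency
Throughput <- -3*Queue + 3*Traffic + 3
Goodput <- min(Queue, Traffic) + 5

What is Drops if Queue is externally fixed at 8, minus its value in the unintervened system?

-5

The intervention breaks the incoming arrows to Queue: Queue <- Latency^2 + Traffic no longer applies, and Queue = 8.
Drops = -Traffic - Queue - 2*Latency  [with Traffic=2, Queue=8, Latency=1]  = -12
Without intervention: Queue = Latency^2 + Traffic  [with Latency=1, Traffic=2]  = 3; Drops = -Traffic - Queue - 2*Latency  [with Traffic=2, Queue=3, Latency=1]  = -7.
Change = -12 − (-7) = -5.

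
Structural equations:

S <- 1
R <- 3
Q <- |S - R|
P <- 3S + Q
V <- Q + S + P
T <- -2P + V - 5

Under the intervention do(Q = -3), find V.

do(Q=-3) replaces the equation Q <- |S - R| with the constant Q = -3.
P = 3S + Q  [with S=1, Q=-3]  = 0
V = Q + S + P  [with Q=-3, S=1, P=0]  = -2

-2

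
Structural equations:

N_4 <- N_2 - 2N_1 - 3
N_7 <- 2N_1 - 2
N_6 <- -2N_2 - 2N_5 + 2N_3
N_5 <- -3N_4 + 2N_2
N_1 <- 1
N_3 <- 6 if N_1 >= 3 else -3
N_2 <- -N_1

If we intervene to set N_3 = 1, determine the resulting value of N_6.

-28

The intervention breaks the incoming arrows to N_3: N_3 <- 6 if N_1 >= 3 else -3 no longer applies, and N_3 = 1.
N_2 = -N_1  [with N_1=1]  = -1
N_4 = N_2 - 2N_1 - 3  [with N_2=-1, N_1=1]  = -6
N_5 = -3N_4 + 2N_2  [with N_4=-6, N_2=-1]  = 16
N_6 = -2N_2 - 2N_5 + 2N_3  [with N_2=-1, N_5=16, N_3=1]  = -28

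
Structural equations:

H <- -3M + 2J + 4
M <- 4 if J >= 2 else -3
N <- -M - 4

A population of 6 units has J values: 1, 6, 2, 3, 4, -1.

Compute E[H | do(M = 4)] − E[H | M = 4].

Every unit gets M=4 under the intervention. H values become -6, 4, -4, -2, 0, -10; E[H|do(M=4)] = -3.
Conditioning on M=4 selects the 4 unit(s) with J ∈ {6, 2, 3, 4}. Their H values: 4, -4, -2, 0. Mean = -0.5.
Difference = -3 − (-0.5) = -2.5.

-2.5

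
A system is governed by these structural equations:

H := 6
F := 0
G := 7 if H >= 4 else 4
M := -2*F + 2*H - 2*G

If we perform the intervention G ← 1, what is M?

10

The intervention breaks the incoming arrows to G: G := 7 if H >= 4 else 4 no longer applies, and G = 1.
M = -2*F + 2*H - 2*G  [with F=0, H=6, G=1]  = 10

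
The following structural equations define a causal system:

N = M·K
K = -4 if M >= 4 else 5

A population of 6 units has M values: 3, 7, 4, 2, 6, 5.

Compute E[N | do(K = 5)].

22.5

The intervention sets K=5 in all 6 units regardless of M. Recomputing N per unit gives 15, 35, 20, 10, 30, 25; average 22.5.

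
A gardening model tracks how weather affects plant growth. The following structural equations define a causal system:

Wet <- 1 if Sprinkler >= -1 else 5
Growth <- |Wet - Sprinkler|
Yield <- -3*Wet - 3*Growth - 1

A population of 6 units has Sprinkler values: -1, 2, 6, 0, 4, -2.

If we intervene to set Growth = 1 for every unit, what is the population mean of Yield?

-9

do(Growth=1) breaks Growth's dependence on Sprinkler. With Growth=1 fixed, Yield across the units is -7, -7, -7, -7, -7, -19, mean -9.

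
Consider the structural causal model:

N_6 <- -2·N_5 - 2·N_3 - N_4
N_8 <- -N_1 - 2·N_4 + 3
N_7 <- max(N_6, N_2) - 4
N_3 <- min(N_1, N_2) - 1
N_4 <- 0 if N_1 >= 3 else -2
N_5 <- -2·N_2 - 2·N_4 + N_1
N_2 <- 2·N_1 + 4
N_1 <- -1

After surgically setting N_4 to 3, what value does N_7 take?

The intervention breaks the incoming arrows to N_4: N_4 <- 0 if N_1 >= 3 else -2 no longer applies, and N_4 = 3.
N_2 = 2·N_1 + 4  [with N_1=-1]  = 2
N_3 = min(N_1, N_2) - 1  [with N_1=-1, N_2=2]  = -2
N_5 = -2·N_2 - 2·N_4 + N_1  [with N_2=2, N_4=3, N_1=-1]  = -11
N_6 = -2·N_5 - 2·N_3 - N_4  [with N_5=-11, N_3=-2, N_4=3]  = 23
N_7 = max(N_6, N_2) - 4  [with N_6=23, N_2=2]  = 19

19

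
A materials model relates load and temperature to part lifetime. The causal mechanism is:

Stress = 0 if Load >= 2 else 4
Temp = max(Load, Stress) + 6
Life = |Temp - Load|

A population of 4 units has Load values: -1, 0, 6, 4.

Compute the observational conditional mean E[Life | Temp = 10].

E[Life|Temp=10] averages over only the 3 units with Temp=10 (Load = -1, 0, 4): Life = 11, 10, 6, mean 9.

9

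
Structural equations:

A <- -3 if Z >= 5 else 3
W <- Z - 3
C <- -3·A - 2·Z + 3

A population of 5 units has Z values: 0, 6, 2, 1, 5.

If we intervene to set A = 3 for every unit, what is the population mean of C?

-11.6

Under do(A=3), A's equation is replaced by A=3 for every unit. Per-unit C: -6, -18, -10, -8, -16. Mean = -11.6.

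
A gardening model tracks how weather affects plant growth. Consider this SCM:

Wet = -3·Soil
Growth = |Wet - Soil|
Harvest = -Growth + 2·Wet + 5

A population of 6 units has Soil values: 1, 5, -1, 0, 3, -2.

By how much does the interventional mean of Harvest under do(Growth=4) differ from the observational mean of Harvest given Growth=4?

-6

Every unit gets Growth=4 under the intervention. Harvest values become -5, -29, 7, 1, -17, 13; E[Harvest|do(Growth=4)] = -5.
E[Harvest|Growth=4] averages over only the 2 units with Growth=4 (Soil = 1, -1): Harvest = -5, 7, mean 1.
Difference = -5 − 1 = -6.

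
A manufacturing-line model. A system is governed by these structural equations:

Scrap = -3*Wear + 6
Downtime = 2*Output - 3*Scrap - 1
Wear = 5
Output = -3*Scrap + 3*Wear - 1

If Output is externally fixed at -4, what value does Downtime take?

The intervention breaks the incoming arrows to Output: Output = -3*Scrap + 3*Wear - 1 no longer applies, and Output = -4.
Scrap = -3*Wear + 6  [with Wear=5]  = -9
Downtime = 2*Output - 3*Scrap - 1  [with Output=-4, Scrap=-9]  = 18

18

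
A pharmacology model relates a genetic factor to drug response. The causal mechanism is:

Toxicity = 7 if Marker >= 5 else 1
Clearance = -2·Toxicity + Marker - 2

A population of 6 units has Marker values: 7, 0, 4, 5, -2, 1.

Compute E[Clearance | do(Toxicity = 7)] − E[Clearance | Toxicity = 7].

-3.5

Every unit gets Toxicity=7 under the intervention. Clearance values become -9, -16, -12, -11, -18, -15; E[Clearance|do(Toxicity=7)] = -13.5.
E[Clearance|Toxicity=7] averages over only the 2 units with Toxicity=7 (Marker = 7, 5): Clearance = -9, -11, mean -10.
Difference = -13.5 − (-10) = -3.5.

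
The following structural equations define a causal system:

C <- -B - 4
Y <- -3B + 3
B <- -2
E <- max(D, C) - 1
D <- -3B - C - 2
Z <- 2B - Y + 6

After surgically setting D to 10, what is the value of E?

The intervention breaks the incoming arrows to D: D <- -3B - C - 2 no longer applies, and D = 10.
C = -B - 4  [with B=-2]  = -2
E = max(D, C) - 1  [with D=10, C=-2]  = 9

9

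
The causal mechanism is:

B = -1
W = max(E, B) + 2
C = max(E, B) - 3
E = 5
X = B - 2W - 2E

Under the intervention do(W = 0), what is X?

-11

The intervention breaks the incoming arrows to W: W = max(E, B) + 2 no longer applies, and W = 0.
X = B - 2W - 2E  [with B=-1, W=0, E=5]  = -11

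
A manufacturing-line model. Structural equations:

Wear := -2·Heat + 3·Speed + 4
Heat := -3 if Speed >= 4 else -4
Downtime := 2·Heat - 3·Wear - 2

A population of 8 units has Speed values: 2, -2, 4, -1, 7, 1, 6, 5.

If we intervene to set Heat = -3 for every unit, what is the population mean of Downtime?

Every unit gets Heat=-3 under the intervention. Downtime values become -56, -20, -74, -29, -101, -47, -92, -83; E[Downtime|do(Heat=-3)] = -62.75.

-62.75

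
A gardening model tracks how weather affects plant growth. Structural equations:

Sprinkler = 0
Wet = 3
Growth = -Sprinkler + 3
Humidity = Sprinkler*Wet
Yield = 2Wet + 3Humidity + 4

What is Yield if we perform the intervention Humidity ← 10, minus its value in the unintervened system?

Intervening sets Humidity = 10 and removes its equation (Humidity = Sprinkler*Wet).
Yield = 2Wet + 3Humidity + 4  [with Wet=3, Humidity=10]  = 40
Without intervention: Humidity = Sprinkler*Wet  [with Sprinkler=0, Wet=3]  = 0; Yield = 2Wet + 3Humidity + 4  [with Wet=3, Humidity=0]  = 10.
Change = 40 − 10 = 30.

30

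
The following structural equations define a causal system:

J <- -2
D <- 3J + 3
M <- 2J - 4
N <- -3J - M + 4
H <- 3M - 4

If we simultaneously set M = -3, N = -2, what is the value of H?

-13

Setting M = -3, N = -2 by intervention discards those variables' equations.
H = 3M - 4  [with M=-3]  = -13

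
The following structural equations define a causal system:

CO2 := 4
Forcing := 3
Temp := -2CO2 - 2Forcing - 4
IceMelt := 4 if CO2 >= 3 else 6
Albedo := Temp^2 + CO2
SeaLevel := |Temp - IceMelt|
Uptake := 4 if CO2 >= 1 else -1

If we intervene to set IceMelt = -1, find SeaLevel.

Under do(IceMelt=-1), the mechanism IceMelt := 4 if CO2 >= 3 else 6 is discarded; IceMelt is fixed at -1.
Temp = -2CO2 - 2Forcing - 4  [with CO2=4, Forcing=3]  = -18
SeaLevel = |Temp - IceMelt|  [with Temp=-18, IceMelt=-1]  = 17

17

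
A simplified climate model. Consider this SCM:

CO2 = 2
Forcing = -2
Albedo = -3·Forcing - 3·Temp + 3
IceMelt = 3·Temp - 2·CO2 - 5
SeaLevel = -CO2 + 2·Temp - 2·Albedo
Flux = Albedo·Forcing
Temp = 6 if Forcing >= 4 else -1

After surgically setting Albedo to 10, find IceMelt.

-12

The intervention breaks the incoming arrows to Albedo: Albedo = -3·Forcing - 3·Temp + 3 no longer applies, and Albedo = 10.
Since IceMelt is not a descendant of the intervened variable, it is unaffected.
Temp = 6 if Forcing >= 4 else -1  [with Forcing=-2]  = -1
IceMelt = 3·Temp - 2·CO2 - 5  [with Temp=-1, CO2=2]  = -12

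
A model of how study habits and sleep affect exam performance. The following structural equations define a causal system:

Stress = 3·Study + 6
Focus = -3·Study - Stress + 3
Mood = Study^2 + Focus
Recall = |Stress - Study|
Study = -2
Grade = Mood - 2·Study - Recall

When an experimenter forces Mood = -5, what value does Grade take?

Under do(Mood=-5), the mechanism Mood = Study^2 + Focus is discarded; Mood is fixed at -5.
Stress = 3·Study + 6  [with Study=-2]  = 0
Recall = |Stress - Study|  [with Stress=0, Study=-2]  = 2
Grade = Mood - 2·Study - Recall  [with Mood=-5, Study=-2, Recall=2]  = -3

-3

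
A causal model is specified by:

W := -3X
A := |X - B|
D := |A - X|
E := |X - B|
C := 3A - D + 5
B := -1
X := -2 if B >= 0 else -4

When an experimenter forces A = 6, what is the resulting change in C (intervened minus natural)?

do(A=6) replaces the equation A := |X - B| with the constant A = 6.
X = -2 if B >= 0 else -4  [with B=-1]  = -4
D = |A - X|  [with A=6, X=-4]  = 10
C = 3A - D + 5  [with A=6, D=10]  = 13
Without intervention: X = -2 if B >= 0 else -4  [with B=-1]  = -4; A = |X - B|  [with X=-4, B=-1]  = 3; D = |A - X|  [with A=3, X=-4]  = 7; C = 3A - D + 5  [with A=3, D=7]  = 7.
Change = 13 − 7 = 6.

6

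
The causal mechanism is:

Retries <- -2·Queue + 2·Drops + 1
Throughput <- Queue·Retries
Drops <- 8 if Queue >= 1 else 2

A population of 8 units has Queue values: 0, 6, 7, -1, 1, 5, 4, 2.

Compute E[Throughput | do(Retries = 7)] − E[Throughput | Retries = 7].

7

do(Retries=7) breaks Retries's dependence on Queue. With Retries=7 fixed, Throughput across the units is 0, 42, 49, -7, 7, 35, 28, 14, mean 21.
Conditioning on Retries=7 selects the 2 unit(s) with Queue ∈ {-1, 5}. Their Throughput values: -7, 35. Mean = 14.
Difference = 21 − 14 = 7.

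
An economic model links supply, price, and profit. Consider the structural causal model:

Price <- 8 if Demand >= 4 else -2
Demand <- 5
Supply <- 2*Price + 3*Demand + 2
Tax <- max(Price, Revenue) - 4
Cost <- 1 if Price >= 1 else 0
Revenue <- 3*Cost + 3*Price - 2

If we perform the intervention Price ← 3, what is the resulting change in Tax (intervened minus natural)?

Under do(Price=3), the mechanism Price <- 8 if Demand >= 4 else -2 is discarded; Price is fixed at 3.
Cost = 1 if Price >= 1 else 0  [with Price=3]  = 1
Revenue = 3*Cost + 3*Price - 2  [with Cost=1, Price=3]  = 10
Tax = max(Price, Revenue) - 4  [with Price=3, Revenue=10]  = 6
Without intervention: Price = 8 if Demand >= 4 else -2  [with Demand=5]  = 8; Cost = 1 if Price >= 1 else 0  [with Price=8]  = 1; Revenue = 3*Cost + 3*Price - 2  [with Cost=1, Price=8]  = 25; Tax = max(Price, Revenue) - 4  [with Price=8, Revenue=25]  = 21.
Change = 6 − 21 = -15.

-15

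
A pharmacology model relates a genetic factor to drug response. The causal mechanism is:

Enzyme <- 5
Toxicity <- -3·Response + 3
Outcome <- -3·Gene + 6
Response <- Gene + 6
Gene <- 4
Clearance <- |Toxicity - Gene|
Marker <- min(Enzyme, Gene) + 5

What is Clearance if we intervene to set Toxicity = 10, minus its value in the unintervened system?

-25

The intervention breaks the incoming arrows to Toxicity: Toxicity <- -3·Response + 3 no longer applies, and Toxicity = 10.
Clearance = |Toxicity - Gene|  [with Toxicity=10, Gene=4]  = 6
Without intervention: Response = Gene + 6  [with Gene=4]  = 10; Toxicity = -3·Response + 3  [with Response=10]  = -27; Clearance = |Toxicity - Gene|  [with Toxicity=-27, Gene=4]  = 31.
Change = 6 − 31 = -25.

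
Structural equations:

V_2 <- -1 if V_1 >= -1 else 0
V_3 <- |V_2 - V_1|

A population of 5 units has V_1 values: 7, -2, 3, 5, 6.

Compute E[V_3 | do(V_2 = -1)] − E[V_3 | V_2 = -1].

Under do(V_2=-1), V_2's equation is replaced by V_2=-1 for every unit. Per-unit V_3: 8, 1, 4, 6, 7. Mean = 5.2.
Conditioning on V_2=-1 selects the 4 unit(s) with V_1 ∈ {7, 3, 5, 6}. Their V_3 values: 8, 4, 6, 7. Mean = 6.25.
Difference = 5.2 − 6.25 = -1.05.

-1.05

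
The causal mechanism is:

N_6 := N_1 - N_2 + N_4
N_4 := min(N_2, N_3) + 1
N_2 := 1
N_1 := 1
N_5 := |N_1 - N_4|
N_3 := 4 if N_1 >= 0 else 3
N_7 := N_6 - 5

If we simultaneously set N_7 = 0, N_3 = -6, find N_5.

6

Under do(N_7 = 0, N_3 = -6), each intervened variable's structural equation is replaced by its fixed value.
N_4 = min(N_2, N_3) + 1  [with N_2=1, N_3=-6]  = -5
N_5 = |N_1 - N_4|  [with N_1=1, N_4=-5]  = 6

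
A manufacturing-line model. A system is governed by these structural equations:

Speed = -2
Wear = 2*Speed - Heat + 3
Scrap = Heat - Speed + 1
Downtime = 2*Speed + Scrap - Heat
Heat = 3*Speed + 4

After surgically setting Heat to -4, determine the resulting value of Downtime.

do(Heat=-4) replaces the equation Heat = 3*Speed + 4 with the constant Heat = -4.
Scrap = Heat - Speed + 1  [with Heat=-4, Speed=-2]  = -1
Downtime = 2*Speed + Scrap - Heat  [with Speed=-2, Scrap=-1, Heat=-4]  = -1

-1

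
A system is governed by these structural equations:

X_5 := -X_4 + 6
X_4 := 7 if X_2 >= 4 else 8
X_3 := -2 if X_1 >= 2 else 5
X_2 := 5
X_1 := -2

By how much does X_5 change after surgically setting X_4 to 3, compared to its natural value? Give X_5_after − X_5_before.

4

Intervening sets X_4 = 3 and removes its equation (X_4 := 7 if X_2 >= 4 else 8).
X_5 = -X_4 + 6  [with X_4=3]  = 3
Without intervention: X_4 = 7 if X_2 >= 4 else 8  [with X_2=5]  = 7; X_5 = -X_4 + 6  [with X_4=7]  = -1.
Change = 3 − (-1) = 4.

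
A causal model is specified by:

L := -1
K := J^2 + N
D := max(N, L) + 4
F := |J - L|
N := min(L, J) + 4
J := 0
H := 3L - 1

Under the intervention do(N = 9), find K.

9

The intervention breaks the incoming arrows to N: N := min(L, J) + 4 no longer applies, and N = 9.
K = J^2 + N  [with J=0, N=9]  = 9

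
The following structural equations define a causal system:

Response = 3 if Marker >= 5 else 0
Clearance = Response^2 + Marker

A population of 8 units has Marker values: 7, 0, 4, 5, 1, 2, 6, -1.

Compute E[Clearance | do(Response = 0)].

3

The intervention sets Response=0 in all 8 units regardless of Marker. Recomputing Clearance per unit gives 7, 0, 4, 5, 1, 2, 6, -1; average 3.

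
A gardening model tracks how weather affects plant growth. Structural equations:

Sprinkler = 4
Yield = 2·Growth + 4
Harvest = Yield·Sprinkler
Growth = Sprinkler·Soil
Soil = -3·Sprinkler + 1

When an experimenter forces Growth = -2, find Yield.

The intervention breaks the incoming arrows to Growth: Growth = Sprinkler·Soil no longer applies, and Growth = -2.
Yield = 2·Growth + 4  [with Growth=-2]  = 0

0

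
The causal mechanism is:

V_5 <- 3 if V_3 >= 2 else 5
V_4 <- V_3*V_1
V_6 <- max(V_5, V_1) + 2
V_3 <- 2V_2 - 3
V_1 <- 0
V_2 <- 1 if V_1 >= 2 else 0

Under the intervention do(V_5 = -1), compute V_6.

2

The intervention breaks the incoming arrows to V_5: V_5 <- 3 if V_3 >= 2 else 5 no longer applies, and V_5 = -1.
V_6 = max(V_5, V_1) + 2  [with V_5=-1, V_1=0]  = 2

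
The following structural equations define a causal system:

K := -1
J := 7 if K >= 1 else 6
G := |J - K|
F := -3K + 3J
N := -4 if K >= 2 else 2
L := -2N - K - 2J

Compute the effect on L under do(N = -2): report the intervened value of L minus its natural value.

The intervention breaks the incoming arrows to N: N := -4 if K >= 2 else 2 no longer applies, and N = -2.
J = 7 if K >= 1 else 6  [with K=-1]  = 6
L = -2N - K - 2J  [with N=-2, K=-1, J=6]  = -7
Without intervention: J = 7 if K >= 1 else 6  [with K=-1]  = 6; N = -4 if K >= 2 else 2  [with K=-1]  = 2; L = -2N - K - 2J  [with N=2, K=-1, J=6]  = -15.
Change = -7 − (-15) = 8.

8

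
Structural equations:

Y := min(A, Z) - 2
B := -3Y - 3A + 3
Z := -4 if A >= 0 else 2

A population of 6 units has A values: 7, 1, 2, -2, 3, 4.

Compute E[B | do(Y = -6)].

13.5

do(Y=-6) breaks Y's dependence on A. With Y=-6 fixed, B across the units is 0, 18, 15, 27, 12, 9, mean 13.5.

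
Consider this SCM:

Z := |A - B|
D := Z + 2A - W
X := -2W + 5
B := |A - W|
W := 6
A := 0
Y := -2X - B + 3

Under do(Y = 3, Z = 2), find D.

Under do(Y = 3, Z = 2), each intervened variable's structural equation is replaced by its fixed value.
D = Z + 2A - W  [with Z=2, A=0, W=6]  = -4

-4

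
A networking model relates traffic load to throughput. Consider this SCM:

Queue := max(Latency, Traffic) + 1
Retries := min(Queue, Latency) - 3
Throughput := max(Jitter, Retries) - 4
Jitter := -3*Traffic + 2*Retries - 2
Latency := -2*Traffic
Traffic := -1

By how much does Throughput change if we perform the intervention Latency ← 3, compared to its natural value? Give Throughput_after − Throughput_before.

Under do(Latency=3), the mechanism Latency := -2*Traffic is discarded; Latency is fixed at 3.
Queue = max(Latency, Traffic) + 1  [with Latency=3, Traffic=-1]  = 4
Retries = min(Queue, Latency) - 3  [with Queue=4, Latency=3]  = 0
Jitter = -3*Traffic + 2*Retries - 2  [with Traffic=-1, Retries=0]  = 1
Throughput = max(Jitter, Retries) - 4  [with Jitter=1, Retries=0]  = -3
Without intervention: Latency = -2*Traffic  [with Traffic=-1]  = 2; Queue = max(Latency, Traffic) + 1  [with Latency=2, Traffic=-1]  = 3; Retries = min(Queue, Latency) - 3  [with Queue=3, Latency=2]  = -1; Jitter = -3*Traffic + 2*Retries - 2  [with Traffic=-1, Retries=-1]  = -1; Throughput = max(Jitter, Retries) - 4  [with Jitter=-1, Retries=-1]  = -5.
Change = -3 − (-5) = 2.

2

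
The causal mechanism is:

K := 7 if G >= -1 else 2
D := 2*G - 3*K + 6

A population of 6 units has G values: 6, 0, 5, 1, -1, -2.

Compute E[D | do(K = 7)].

-12

Under do(K=7), K's equation is replaced by K=7 for every unit. Per-unit D: -3, -15, -5, -13, -17, -19. Mean = -12.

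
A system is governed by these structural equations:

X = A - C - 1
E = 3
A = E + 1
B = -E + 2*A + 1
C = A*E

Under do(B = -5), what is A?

4

Under do(B=-5), the mechanism B = -E + 2*A + 1 is discarded; B is fixed at -5.
No directed path runs from B to A, so A keeps its natural value.
A = E + 1  [with E=3]  = 4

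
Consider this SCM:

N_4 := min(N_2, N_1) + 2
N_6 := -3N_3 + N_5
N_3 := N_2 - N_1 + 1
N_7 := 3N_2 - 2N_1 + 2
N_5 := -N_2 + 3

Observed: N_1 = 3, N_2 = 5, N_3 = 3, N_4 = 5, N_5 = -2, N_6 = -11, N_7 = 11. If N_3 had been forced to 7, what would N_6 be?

The intervention breaks the incoming arrows to N_3: N_3 := N_2 - N_1 + 1 no longer applies, and N_3 = 7.
N_5 = -N_2 + 3  [with N_2=5]  = -2
N_6 = -3N_3 + N_5  [with N_3=7, N_5=-2]  = -23

-23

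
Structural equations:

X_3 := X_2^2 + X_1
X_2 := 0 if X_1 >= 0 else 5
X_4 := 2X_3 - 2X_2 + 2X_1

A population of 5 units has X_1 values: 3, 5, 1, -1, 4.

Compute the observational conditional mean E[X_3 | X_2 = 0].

Observing X_2=0 restricts to units where X_2's equation naturally yields 0: X_1 ∈ {3, 5, 1, 4}. In that subpopulation X_3 = 3, 5, 1, 4, mean 3.25.

3.25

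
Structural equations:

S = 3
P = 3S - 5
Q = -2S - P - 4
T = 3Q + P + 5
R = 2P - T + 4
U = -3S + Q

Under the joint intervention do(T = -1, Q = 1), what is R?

13

The joint intervention fixes T = -1, Q = 1, removing each variable's own equation.
P = 3S - 5  [with S=3]  = 4
R = 2P - T + 4  [with P=4, T=-1]  = 13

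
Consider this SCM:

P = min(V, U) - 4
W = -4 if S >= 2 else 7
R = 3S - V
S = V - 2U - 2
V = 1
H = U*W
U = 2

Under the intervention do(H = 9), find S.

do(H=9) replaces the equation H = U*W with the constant H = 9.
S is not downstream of the intervention, so its value is determined by the original equations.
S = V - 2U - 2  [with V=1, U=2]  = -5

-5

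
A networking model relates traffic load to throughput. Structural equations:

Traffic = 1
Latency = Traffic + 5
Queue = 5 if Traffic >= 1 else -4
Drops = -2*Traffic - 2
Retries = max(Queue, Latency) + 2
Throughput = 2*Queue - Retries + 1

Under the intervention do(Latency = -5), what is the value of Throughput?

Under do(Latency=-5), the mechanism Latency = Traffic + 5 is discarded; Latency is fixed at -5.
Queue = 5 if Traffic >= 1 else -4  [with Traffic=1]  = 5
Retries = max(Queue, Latency) + 2  [with Queue=5, Latency=-5]  = 7
Throughput = 2*Queue - Retries + 1  [with Queue=5, Retries=7]  = 4

4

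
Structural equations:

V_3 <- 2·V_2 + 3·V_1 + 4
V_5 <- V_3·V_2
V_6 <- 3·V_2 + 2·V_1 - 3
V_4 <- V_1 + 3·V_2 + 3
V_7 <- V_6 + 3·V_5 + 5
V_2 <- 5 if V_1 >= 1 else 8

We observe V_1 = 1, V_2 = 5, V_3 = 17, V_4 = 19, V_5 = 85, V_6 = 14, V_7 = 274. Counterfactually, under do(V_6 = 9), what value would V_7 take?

Intervening sets V_6 = 9 and removes its equation (V_6 <- 3·V_2 + 2·V_1 - 3).
V_2 = 5 if V_1 >= 1 else 8  [with V_1=1]  = 5
V_3 = 2·V_2 + 3·V_1 + 4  [with V_2=5, V_1=1]  = 17
V_5 = V_3·V_2  [with V_3=17, V_2=5]  = 85
V_7 = V_6 + 3·V_5 + 5  [with V_6=9, V_5=85]  = 269

269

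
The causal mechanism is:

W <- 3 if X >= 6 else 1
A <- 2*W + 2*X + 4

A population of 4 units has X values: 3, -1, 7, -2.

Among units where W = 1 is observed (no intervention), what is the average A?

Conditioning on W=1 selects the 3 unit(s) with X ∈ {3, -1, -2}. Their A values: 12, 4, 2. Mean = 6.

6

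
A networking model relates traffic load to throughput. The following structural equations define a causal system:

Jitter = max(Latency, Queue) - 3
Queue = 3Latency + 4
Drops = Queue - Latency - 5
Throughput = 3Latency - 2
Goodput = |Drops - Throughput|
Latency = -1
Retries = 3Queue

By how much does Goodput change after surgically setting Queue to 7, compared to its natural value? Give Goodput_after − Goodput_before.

6

Under do(Queue=7), the mechanism Queue = 3Latency + 4 is discarded; Queue is fixed at 7.
Drops = Queue - Latency - 5  [with Queue=7, Latency=-1]  = 3
Throughput = 3Latency - 2  [with Latency=-1]  = -5
Goodput = |Drops - Throughput|  [with Drops=3, Throughput=-5]  = 8
Without intervention: Queue = 3Latency + 4  [with Latency=-1]  = 1; Drops = Queue - Latency - 5  [with Queue=1, Latency=-1]  = -3; Throughput = 3Latency - 2  [with Latency=-1]  = -5; Goodput = |Drops - Throughput|  [with Drops=-3, Throughput=-5]  = 2.
Change = 8 − 2 = 6.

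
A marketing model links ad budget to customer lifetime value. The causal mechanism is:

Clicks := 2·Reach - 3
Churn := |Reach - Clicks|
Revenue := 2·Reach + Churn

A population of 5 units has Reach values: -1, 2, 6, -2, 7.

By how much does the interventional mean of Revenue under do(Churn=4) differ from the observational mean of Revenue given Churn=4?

-1.2

do(Churn=4) breaks Churn's dependence on Reach. With Churn=4 fixed, Revenue across the units is 2, 8, 16, 0, 18, mean 8.8.
Conditioning on Churn=4 selects the 2 unit(s) with Reach ∈ {-1, 7}. Their Revenue values: 2, 18. Mean = 10.
Difference = 8.8 − 10 = -1.2.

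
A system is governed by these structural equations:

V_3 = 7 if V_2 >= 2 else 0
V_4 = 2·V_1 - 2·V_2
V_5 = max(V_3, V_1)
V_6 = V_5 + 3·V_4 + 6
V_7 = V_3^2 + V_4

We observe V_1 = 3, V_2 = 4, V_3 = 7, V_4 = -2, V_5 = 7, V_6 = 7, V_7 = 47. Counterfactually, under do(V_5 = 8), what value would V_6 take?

8

The intervention breaks the incoming arrows to V_5: V_5 = max(V_3, V_1) no longer applies, and V_5 = 8.
V_4 = 2·V_1 - 2·V_2  [with V_1=3, V_2=4]  = -2
V_6 = V_5 + 3·V_4 + 6  [with V_5=8, V_4=-2]  = 8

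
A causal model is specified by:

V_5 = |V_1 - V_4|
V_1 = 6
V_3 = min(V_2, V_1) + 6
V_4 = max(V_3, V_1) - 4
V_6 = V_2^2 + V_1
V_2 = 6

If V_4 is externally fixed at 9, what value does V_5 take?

Intervening sets V_4 = 9 and removes its equation (V_4 = max(V_3, V_1) - 4).
V_5 = |V_1 - V_4|  [with V_1=6, V_4=9]  = 3

3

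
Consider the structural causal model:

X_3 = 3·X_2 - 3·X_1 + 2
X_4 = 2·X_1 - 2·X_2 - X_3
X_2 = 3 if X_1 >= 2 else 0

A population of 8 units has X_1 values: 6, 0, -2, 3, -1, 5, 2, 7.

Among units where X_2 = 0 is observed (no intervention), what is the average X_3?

5

E[X_3|X_2=0] averages over only the 3 units with X_2=0 (X_1 = 0, -2, -1): X_3 = 2, 8, 5, mean 5.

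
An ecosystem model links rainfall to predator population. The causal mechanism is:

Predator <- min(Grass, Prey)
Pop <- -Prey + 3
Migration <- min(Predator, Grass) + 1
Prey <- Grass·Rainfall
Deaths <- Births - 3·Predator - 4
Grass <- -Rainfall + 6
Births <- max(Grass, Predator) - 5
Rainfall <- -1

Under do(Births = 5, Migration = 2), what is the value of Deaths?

Under do(Births = 5, Migration = 2), each intervened variable's structural equation is replaced by its fixed value.
Grass = -Rainfall + 6  [with Rainfall=-1]  = 7
Prey = Grass·Rainfall  [with Grass=7, Rainfall=-1]  = -7
Predator = min(Grass, Prey)  [with Grass=7, Prey=-7]  = -7
Deaths = Births - 3·Predator - 4  [with Births=5, Predator=-7]  = 22

22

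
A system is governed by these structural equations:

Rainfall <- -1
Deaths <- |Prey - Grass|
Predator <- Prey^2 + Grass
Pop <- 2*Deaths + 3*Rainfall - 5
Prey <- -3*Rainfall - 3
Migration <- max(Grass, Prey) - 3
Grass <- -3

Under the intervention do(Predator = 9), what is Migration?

Under do(Predator=9), the mechanism Predator <- Prey^2 + Grass is discarded; Predator is fixed at 9.
Since Migration is not a descendant of the intervened variable, it is unaffected.
Prey = -3*Rainfall - 3  [with Rainfall=-1]  = 0
Migration = max(Grass, Prey) - 3  [with Grass=-3, Prey=0]  = -3

-3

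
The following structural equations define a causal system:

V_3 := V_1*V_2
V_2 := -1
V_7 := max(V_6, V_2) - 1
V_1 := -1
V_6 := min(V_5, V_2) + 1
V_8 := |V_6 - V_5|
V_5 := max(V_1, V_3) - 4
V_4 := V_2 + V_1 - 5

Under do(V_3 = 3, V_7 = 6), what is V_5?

Setting V_3 = 3, V_7 = 6 by intervention discards those variables' equations.
V_5 = max(V_1, V_3) - 4  [with V_1=-1, V_3=3]  = -1

-1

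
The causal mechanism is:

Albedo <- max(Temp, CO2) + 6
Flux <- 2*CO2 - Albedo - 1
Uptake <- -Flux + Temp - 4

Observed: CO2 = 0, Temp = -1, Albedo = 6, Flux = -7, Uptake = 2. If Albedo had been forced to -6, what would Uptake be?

do(Albedo=-6) replaces the equation Albedo <- max(Temp, CO2) + 6 with the constant Albedo = -6.
Flux = 2*CO2 - Albedo - 1  [with CO2=0, Albedo=-6]  = 5
Uptake = -Flux + Temp - 4  [with Flux=5, Temp=-1]  = -10

-10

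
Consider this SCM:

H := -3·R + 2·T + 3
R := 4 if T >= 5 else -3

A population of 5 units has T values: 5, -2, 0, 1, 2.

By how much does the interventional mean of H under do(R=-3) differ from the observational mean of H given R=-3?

Under do(R=-3), R's equation is replaced by R=-3 for every unit. Per-unit H: 22, 8, 12, 14, 16. Mean = 14.4.
Conditioning on R=-3 selects the 4 unit(s) with T ∈ {-2, 0, 1, 2}. Their H values: 8, 12, 14, 16. Mean = 12.5.
Difference = 14.4 − 12.5 = 1.9.

1.9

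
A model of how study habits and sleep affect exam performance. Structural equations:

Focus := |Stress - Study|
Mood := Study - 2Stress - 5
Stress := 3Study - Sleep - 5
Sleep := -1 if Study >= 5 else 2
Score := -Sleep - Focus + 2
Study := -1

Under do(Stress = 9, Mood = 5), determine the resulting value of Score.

-10

The joint intervention fixes Stress = 9, Mood = 5, removing each variable's own equation.
Sleep = -1 if Study >= 5 else 2  [with Study=-1]  = 2
Focus = |Stress - Study|  [with Stress=9, Study=-1]  = 10
Score = -Sleep - Focus + 2  [with Sleep=2, Focus=10]  = -10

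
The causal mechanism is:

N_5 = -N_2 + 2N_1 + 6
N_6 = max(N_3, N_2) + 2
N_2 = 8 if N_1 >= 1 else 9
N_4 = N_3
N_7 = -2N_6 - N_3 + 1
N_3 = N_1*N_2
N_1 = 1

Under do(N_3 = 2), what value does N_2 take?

Under do(N_3=2), the mechanism N_3 = N_1*N_2 is discarded; N_3 is fixed at 2.
Since N_2 is not a descendant of the intervened variable, it is unaffected.
N_2 = 8 if N_1 >= 1 else 9  [with N_1=1]  = 8

8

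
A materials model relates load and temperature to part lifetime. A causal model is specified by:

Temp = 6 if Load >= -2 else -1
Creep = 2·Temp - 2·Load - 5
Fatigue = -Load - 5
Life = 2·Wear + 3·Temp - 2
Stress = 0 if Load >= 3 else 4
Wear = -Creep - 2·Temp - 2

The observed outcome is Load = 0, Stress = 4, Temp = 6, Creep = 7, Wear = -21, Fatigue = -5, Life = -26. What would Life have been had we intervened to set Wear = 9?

Under do(Wear=9), the mechanism Wear = -Creep - 2·Temp - 2 is discarded; Wear is fixed at 9.
Temp = 6 if Load >= -2 else -1  [with Load=0]  = 6
Life = 2·Wear + 3·Temp - 2  [with Wear=9, Temp=6]  = 34

34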